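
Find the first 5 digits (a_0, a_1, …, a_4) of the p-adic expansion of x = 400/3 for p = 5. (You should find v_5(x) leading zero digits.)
(a_0, …, a_4) = (0, 0, 2, 4, 1)

v_5(400/3) = 2, so a_0 = ... = a_1 = 0. Factor out: x = 5^2 · u with u = 16/3 a unit in ℤ_5. Expand u iteratively via a_{v+i} = u_i mod 5, u_{i+1} = (u_i − a_{v+i})/5:
  u_0 = 16/3;  a_2 = 2;  u_1 = (u_0 − 2)/5 = 2/3
  u_1 = 2/3;  a_3 = 4;  u_2 = (u_1 − 4)/5 = -2/3
  u_2 = -2/3;  a_4 = 1;  u_3 = (u_2 − 1)/5 = -1/3
Digits: (0, 0, 2, 4, 1).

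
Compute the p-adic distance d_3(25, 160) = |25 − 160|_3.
d_3(25, 160) = 1/27

Step 1 — x − y = 25 − 160 = -135. Step 2 — v_3(-135) = 3 (factor: -135 = −(3^3 · 5); the sign does not affect v_p). Step 3 — |x − y|_3 = 3^{-3} = 1/27.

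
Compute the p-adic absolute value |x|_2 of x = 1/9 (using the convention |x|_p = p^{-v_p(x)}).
|1/9|_2 = 1

Step 1 — compute v_2(x) by factoring powers of 2 out of the numerator and denominator: v_2(1/9) = 0. Step 2 — apply |x|_p = p^{-v_p(x)} = 2^{0} = 1.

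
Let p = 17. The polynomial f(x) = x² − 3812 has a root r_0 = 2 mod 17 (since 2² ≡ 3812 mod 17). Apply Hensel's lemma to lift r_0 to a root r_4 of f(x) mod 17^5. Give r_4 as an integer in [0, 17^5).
r_4 = 717674 (mod 1419857)

Hensel's recurrence: r_{i+1} = r_i − f(r_i)·(f′(r_i))^{-1} mod 17^{i+2}, with f′(x) = 2x. Iterate:
  r_0 = 2 (mod 17)
  r_1 = 87 (mod 289)
  r_2 = 376 (mod 4913)
  r_3 = 49506 (mod 83521)
  r_4 = 717674 (mod 1419857)
Final: r_4 = 717674, and one checks f(r_4) ≡ 0 mod 17^5.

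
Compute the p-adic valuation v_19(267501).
v_19(267501) = 3

v_19(n) is the largest exponent k such that 19^k divides n. Factor out: 267501 = 19^3 · 39. (Sign doesn't affect v_p.) So v_19(267501) = 3.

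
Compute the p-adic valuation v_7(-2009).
v_7(-2009) = 2

v_7(n) is the largest exponent k such that 7^k divides n. Factor out: -2009 = -7^2 · 41. (Sign doesn't affect v_p.) So v_7(-2009) = 2.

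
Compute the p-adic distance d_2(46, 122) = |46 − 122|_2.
d_2(46, 122) = 1/4

Step 1 — x − y = 46 − 122 = -76. Step 2 — v_2(-76) = 2 (factor: -76 = −(2^2 · 19); the sign does not affect v_p). Step 3 — |x − y|_2 = 2^{-2} = 1/4.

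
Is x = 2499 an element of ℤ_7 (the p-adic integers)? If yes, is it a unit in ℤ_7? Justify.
x ∈ ℤ_7 but not a unit; v_7(x) = 2 > 0

ℤ_7 = {x ∈ ℚ_7 : v_7(x) ≥ 0} and ℤ_7^× = {x ∈ ℤ_7 : v_7(x) = 0}. Here v_7(2499) = v_7(num) − v_7(den) = 2; compare against these criteria.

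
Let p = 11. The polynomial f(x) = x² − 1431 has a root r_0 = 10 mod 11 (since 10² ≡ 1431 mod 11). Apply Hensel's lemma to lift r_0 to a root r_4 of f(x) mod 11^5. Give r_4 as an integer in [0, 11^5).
r_4 = 153075 (mod 161051)

Hensel's recurrence: r_{i+1} = r_i − f(r_i)·(f′(r_i))^{-1} mod 11^{i+2}, with f′(x) = 2x. Iterate:
  r_0 = 10 (mod 11)
  r_1 = 10 (mod 121)
  r_2 = 10 (mod 1331)
  r_3 = 6665 (mod 14641)
  r_4 = 153075 (mod 161051)
Final: r_4 = 153075, and one checks f(r_4) ≡ 0 mod 11^5.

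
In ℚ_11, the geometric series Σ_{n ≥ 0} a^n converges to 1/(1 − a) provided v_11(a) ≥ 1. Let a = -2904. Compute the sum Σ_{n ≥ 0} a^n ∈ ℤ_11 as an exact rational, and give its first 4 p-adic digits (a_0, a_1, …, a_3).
Σ a^n = 1/(1 − a) = 1/2905;  first 4 digits = (1, 0, 9, 8)

v_11(a) = 2 ≥ 1, so the series converges in ℤ_11 to 1/(1 − a) = 1/(1 − (-2904)) = 1/2905. Expand this rational in ℤ_11: compute digits iteratively via d_i = x_i mod 11, x_{i+1} = (x_i − d_i)/11. The first 4 digits are (1, 0, 9, 8).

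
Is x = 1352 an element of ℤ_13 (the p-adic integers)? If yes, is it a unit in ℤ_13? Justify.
x ∈ ℤ_13 but not a unit; v_13(x) = 2 > 0

ℤ_13 = {x ∈ ℚ_13 : v_13(x) ≥ 0} and ℤ_13^× = {x ∈ ℤ_13 : v_13(x) = 0}. Here v_13(1352) = v_13(num) − v_13(den) = 2; compare against these criteria.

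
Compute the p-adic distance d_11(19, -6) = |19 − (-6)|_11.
d_11(19, -6) = 1

Step 1 — x − y = 19 − (-6) = 25. Step 2 — v_11(25) = 0 (factor: 25 = (11^0 · 25); the sign does not affect v_p). Step 3 — |x − y|_11 = 11^{0} = 1.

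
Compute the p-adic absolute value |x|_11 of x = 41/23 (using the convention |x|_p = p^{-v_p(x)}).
|41/23|_11 = 1

Step 1 — compute v_11(x) by factoring powers of 11 out of the numerator and denominator: v_11(41/23) = 0. Step 2 — apply |x|_p = p^{-v_p(x)} = 11^{0} = 1.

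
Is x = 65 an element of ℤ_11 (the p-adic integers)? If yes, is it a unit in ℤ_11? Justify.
x ∈ ℤ_11^× (unit); v_11(x) = 0

ℤ_11 = {x ∈ ℚ_11 : v_11(x) ≥ 0} and ℤ_11^× = {x ∈ ℤ_11 : v_11(x) = 0}. Here v_11(65) = v_11(num) − v_11(den) = 0; compare against these criteria.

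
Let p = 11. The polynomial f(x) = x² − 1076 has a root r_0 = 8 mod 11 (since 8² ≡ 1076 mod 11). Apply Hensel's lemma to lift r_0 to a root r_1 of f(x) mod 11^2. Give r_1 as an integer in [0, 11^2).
r_1 = 41 (mod 121)

Hensel's recurrence: r_{i+1} = r_i − f(r_i)·(f′(r_i))^{-1} mod 11^{i+2}, with f′(x) = 2x. Iterate:
  r_0 = 8 (mod 11)
  r_1 = 41 (mod 121)
Final: r_1 = 41, and one checks f(r_1) ≡ 0 mod 11^2.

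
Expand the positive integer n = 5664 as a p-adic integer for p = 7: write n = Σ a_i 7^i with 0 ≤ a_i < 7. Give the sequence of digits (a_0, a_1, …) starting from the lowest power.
(a_0, a_1, …) = (1, 4, 3, 2, 2)

Repeated division by 7 gives the digits low-to-high: 5664 = 1 + 4·7^1 + 3·7^2 + 2·7^3 + 2·7^4. Digit sequence: (1, 4, 3, 2, 2).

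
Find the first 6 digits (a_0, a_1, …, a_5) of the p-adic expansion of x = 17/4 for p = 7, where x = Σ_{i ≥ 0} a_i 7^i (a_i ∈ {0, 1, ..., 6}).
(a_0, …, a_5) = (6, 5, 1, 5, 1, 5)

v_7(17/4) = 0 (numerator and denominator both coprime to 7), so x ∈ ℤ_7^×. Compute digits iteratively via a_i = x_i mod 7, x_{i+1} = (x_i − a_i)/7, with x_0 = x:
  x_0 = 17/4;  a_0 = 6;  x_1 = (x_0 − 6)/7 = -1/4
  x_1 = -1/4;  a_1 = 5;  x_2 = (x_1 − 5)/7 = -3/4
  x_2 = -3/4;  a_2 = 1;  x_3 = (x_2 − 1)/7 = -1/4
  x_3 = -1/4;  a_3 = 5;  x_4 = (x_3 − 5)/7 = -3/4
  x_4 = -3/4;  a_4 = 1;  x_5 = (x_4 − 1)/7 = -1/4
  x_5 = -1/4;  a_5 = 5;  x_6 = (x_5 − 5)/7 = -3/4
Digits: (6, 5, 1, 5, 1, 5).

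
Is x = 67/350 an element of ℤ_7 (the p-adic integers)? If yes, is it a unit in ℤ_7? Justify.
x ∉ ℤ_7 (v_7(x) = -1 < 0)

ℤ_7 = {x ∈ ℚ_7 : v_7(x) ≥ 0} and ℤ_7^× = {x ∈ ℤ_7 : v_7(x) = 0}. Here v_7(67/350) = v_7(num) − v_7(den) = -1; compare against these criteria.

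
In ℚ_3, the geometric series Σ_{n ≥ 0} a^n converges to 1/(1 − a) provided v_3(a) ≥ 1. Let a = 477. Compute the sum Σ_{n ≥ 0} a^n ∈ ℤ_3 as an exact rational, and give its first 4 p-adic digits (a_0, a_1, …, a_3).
Σ a^n = 1/(1 − a) = -1/476;  first 4 digits = (1, 0, 2, 2)

v_3(a) = 2 ≥ 1, so the series converges in ℤ_3 to 1/(1 − a) = 1/(1 − 477) = -1/476. Expand this rational in ℤ_3: compute digits iteratively via d_i = x_i mod 3, x_{i+1} = (x_i − d_i)/3. The first 4 digits are (1, 0, 2, 2).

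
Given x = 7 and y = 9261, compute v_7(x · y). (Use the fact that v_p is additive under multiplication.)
v_7(64827) = 4

v_p(x) = 1 (factor: 7 = 7^1 · 1); v_p(y) = 3 (factor: 9261 = 7^3 · 27). Additivity: v_p(xy) = v_p(x) + v_p(y) = 1 + 3 = 4. (Direct check: xy = 64827 = 7^4 · (27).)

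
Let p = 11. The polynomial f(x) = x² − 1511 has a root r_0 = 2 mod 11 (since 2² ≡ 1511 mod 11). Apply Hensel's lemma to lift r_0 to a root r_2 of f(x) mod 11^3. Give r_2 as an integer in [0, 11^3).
r_2 = 893 (mod 1331)

Hensel's recurrence: r_{i+1} = r_i − f(r_i)·(f′(r_i))^{-1} mod 11^{i+2}, with f′(x) = 2x. Iterate:
  r_0 = 2 (mod 11)
  r_1 = 46 (mod 121)
  r_2 = 893 (mod 1331)
Final: r_2 = 893, and one checks f(r_2) ≡ 0 mod 11^3.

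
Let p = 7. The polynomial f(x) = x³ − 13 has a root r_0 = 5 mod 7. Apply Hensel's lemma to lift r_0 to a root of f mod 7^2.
r_1 = 12 (mod 49)

Hensel: r_{i+1} = r_i − f(r_i)/f′(r_i) mod 7^{i+2}, where f′(x) = 3x². Iterate:
  r_0 = 5 (mod 7)
  r_1 = 12 (mod 49)
Final: r = 12 with f(r) ≡ 0 mod 7^2.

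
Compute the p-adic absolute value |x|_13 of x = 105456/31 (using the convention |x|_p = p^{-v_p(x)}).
|105456/31|_13 = 1/2197

Step 1 — compute v_13(x) by factoring powers of 13 out of the numerator and denominator: v_13(105456/31) = 3. Step 2 — apply |x|_p = p^{-v_p(x)} = 13^{-3} = 1/2197.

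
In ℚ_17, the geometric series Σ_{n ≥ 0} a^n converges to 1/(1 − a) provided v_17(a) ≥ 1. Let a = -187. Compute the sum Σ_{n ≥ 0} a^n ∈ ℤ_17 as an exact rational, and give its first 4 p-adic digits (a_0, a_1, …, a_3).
Σ a^n = 1/(1 − a) = 1/188;  first 4 digits = (1, 6, 1, 2)

v_17(a) = 1 ≥ 1, so the series converges in ℤ_17 to 1/(1 − a) = 1/(1 − (-187)) = 1/188. Expand this rational in ℤ_17: compute digits iteratively via d_i = x_i mod 17, x_{i+1} = (x_i − d_i)/17. The first 4 digits are (1, 6, 1, 2).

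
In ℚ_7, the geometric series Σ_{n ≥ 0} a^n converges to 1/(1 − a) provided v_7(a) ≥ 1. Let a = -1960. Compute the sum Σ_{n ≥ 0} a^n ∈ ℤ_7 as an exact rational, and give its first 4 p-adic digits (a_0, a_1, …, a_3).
Σ a^n = 1/(1 − a) = 1/1961;  first 4 digits = (1, 0, 2, 1)

v_7(a) = 2 ≥ 1, so the series converges in ℤ_7 to 1/(1 − a) = 1/(1 − (-1960)) = 1/1961. Expand this rational in ℤ_7: compute digits iteratively via d_i = x_i mod 7, x_{i+1} = (x_i − d_i)/7. The first 4 digits are (1, 0, 2, 1).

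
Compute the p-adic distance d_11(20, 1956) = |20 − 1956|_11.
d_11(20, 1956) = 1/121

Step 1 — x − y = 20 − 1956 = -1936. Step 2 — v_11(-1936) = 2 (factor: -1936 = −(11^2 · 16); the sign does not affect v_p). Step 3 — |x − y|_11 = 11^{-2} = 1/121.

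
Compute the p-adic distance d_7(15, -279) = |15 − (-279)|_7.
d_7(15, -279) = 1/49

Step 1 — x − y = 15 − (-279) = 294. Step 2 — v_7(294) = 2 (factor: 294 = (7^2 · 6); the sign does not affect v_p). Step 3 — |x − y|_7 = 7^{-2} = 1/49.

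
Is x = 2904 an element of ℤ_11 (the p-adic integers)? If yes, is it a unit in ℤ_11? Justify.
x ∈ ℤ_11 but not a unit; v_11(x) = 2 > 0

ℤ_11 = {x ∈ ℚ_11 : v_11(x) ≥ 0} and ℤ_11^× = {x ∈ ℤ_11 : v_11(x) = 0}. Here v_11(2904) = v_11(num) − v_11(den) = 2; compare against these criteria.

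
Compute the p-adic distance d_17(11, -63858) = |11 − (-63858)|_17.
d_17(11, -63858) = 1/4913

Step 1 — x − y = 11 − (-63858) = 63869. Step 2 — v_17(63869) = 3 (factor: 63869 = (17^3 · 13); the sign does not affect v_p). Step 3 — |x − y|_17 = 17^{-3} = 1/4913.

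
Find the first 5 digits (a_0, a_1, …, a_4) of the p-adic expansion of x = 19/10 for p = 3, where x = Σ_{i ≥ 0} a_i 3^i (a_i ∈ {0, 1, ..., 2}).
(a_0, …, a_4) = (1, 0, 1, 0, 2)

v_3(19/10) = 0 (numerator and denominator both coprime to 3), so x ∈ ℤ_3^×. Compute digits iteratively via a_i = x_i mod 3, x_{i+1} = (x_i − a_i)/3, with x_0 = x:
  x_0 = 19/10;  a_0 = 1;  x_1 = (x_0 − 1)/3 = 3/10
  x_1 = 3/10;  a_1 = 0;  x_2 = (x_1 − 0)/3 = 1/10
  x_2 = 1/10;  a_2 = 1;  x_3 = (x_2 − 1)/3 = -3/10
  x_3 = -3/10;  a_3 = 0;  x_4 = (x_3 − 0)/3 = -1/10
  x_4 = -1/10;  a_4 = 2;  x_5 = (x_4 − 2)/3 = -7/10
Digits: (1, 0, 1, 0, 2).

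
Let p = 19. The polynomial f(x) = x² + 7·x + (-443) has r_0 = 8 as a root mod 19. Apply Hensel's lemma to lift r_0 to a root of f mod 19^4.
r_3 = 89707 (mod 130321)

Hensel: r_{i+1} = r_i − f(r_i)·(f′(r_i))^{-1} mod 19^{i+2}, f′(x) = 2x + 7. Iterate:
  r_0 = 8 (mod 19)
  r_1 = 179 (mod 361)
  r_2 = 540 (mod 6859)
  r_3 = 89707 (mod 130321)
Final: r = 89707 satisfies f(r) ≡ 0 mod 19^4.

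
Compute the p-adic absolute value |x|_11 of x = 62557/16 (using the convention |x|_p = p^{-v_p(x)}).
|62557/16|_11 = 1/1331

Step 1 — compute v_11(x) by factoring powers of 11 out of the numerator and denominator: v_11(62557/16) = 3. Step 2 — apply |x|_p = p^{-v_p(x)} = 11^{-3} = 1/1331.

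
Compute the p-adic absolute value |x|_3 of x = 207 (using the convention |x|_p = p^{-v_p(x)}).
|207|_3 = 1/9

Step 1 — compute v_3(x) by factoring powers of 3 out of the numerator and denominator: v_3(207) = 2. Step 2 — apply |x|_p = p^{-v_p(x)} = 3^{-2} = 1/9.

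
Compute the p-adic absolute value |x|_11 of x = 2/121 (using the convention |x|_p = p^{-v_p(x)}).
|2/121|_11 = 121

Step 1 — compute v_11(x) by factoring powers of 11 out of the numerator and denominator: v_11(2/121) = -2. Step 2 — apply |x|_p = p^{-v_p(x)} = 11^{2} = 121.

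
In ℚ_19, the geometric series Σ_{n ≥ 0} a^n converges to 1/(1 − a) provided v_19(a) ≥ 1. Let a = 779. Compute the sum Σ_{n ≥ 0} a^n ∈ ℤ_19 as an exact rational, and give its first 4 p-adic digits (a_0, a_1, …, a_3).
Σ a^n = 1/(1 − a) = -1/778;  first 4 digits = (1, 3, 11, 1)

v_19(a) = 1 ≥ 1, so the series converges in ℤ_19 to 1/(1 − a) = 1/(1 − 779) = -1/778. Expand this rational in ℤ_19: compute digits iteratively via d_i = x_i mod 19, x_{i+1} = (x_i − d_i)/19. The first 4 digits are (1, 3, 11, 1).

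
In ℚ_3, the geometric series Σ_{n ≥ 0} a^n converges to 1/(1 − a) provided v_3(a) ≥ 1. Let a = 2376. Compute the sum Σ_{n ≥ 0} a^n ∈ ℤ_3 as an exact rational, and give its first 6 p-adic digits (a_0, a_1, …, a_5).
Σ a^n = 1/(1 − a) = -1/2375;  first 6 digits = (1, 0, 0, 1, 2, 0)

v_3(a) = 3 ≥ 1, so the series converges in ℤ_3 to 1/(1 − a) = 1/(1 − 2376) = -1/2375. Expand this rational in ℤ_3: compute digits iteratively via d_i = x_i mod 3, x_{i+1} = (x_i − d_i)/3. The first 6 digits are (1, 0, 0, 1, 2, 0).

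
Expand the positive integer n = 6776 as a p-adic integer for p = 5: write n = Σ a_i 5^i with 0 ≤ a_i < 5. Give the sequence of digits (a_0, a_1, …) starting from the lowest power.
(a_0, a_1, …) = (1, 0, 1, 4, 0, 2)

Repeated division by 5 gives the digits low-to-high: 6776 = 1 + 1·5^2 + 4·5^3 + 2·5^5. Digit sequence: (1, 0, 1, 4, 0, 2).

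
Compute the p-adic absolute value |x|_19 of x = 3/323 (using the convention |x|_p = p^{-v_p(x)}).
|3/323|_19 = 19

Step 1 — compute v_19(x) by factoring powers of 19 out of the numerator and denominator: v_19(3/323) = -1. Step 2 — apply |x|_p = p^{-v_p(x)} = 19^{1} = 19.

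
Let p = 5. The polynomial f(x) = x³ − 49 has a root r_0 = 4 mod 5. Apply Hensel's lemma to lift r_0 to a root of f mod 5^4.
r_3 = 224 (mod 625)

Hensel: r_{i+1} = r_i − f(r_i)/f′(r_i) mod 5^{i+2}, where f′(x) = 3x². Iterate:
  r_0 = 4 (mod 5)
  r_1 = 24 (mod 25)
  r_2 = 99 (mod 125)
  r_3 = 224 (mod 625)
Final: r = 224 with f(r) ≡ 0 mod 5^4.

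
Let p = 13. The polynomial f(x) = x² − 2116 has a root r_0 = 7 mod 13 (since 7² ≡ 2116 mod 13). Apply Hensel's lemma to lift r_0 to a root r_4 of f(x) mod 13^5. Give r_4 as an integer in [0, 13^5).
r_4 = 46 (mod 371293)

Hensel's recurrence: r_{i+1} = r_i − f(r_i)·(f′(r_i))^{-1} mod 13^{i+2}, with f′(x) = 2x. Iterate:
  r_0 = 7 (mod 13)
  r_1 = 46 (mod 169)
  r_2 = 46 (mod 2197)
  r_3 = 46 (mod 28561)
  r_4 = 46 (mod 371293)
Final: r_4 = 46, and one checks f(r_4) ≡ 0 mod 13^5.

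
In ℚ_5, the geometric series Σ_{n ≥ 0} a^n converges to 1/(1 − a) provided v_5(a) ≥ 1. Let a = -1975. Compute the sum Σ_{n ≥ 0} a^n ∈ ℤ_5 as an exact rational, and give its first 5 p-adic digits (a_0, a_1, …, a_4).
Σ a^n = 1/(1 − a) = 1/1976;  first 5 digits = (1, 0, 1, 4, 2)

v_5(a) = 2 ≥ 1, so the series converges in ℤ_5 to 1/(1 − a) = 1/(1 − (-1975)) = 1/1976. Expand this rational in ℤ_5: compute digits iteratively via d_i = x_i mod 5, x_{i+1} = (x_i − d_i)/5. The first 5 digits are (1, 0, 1, 4, 2).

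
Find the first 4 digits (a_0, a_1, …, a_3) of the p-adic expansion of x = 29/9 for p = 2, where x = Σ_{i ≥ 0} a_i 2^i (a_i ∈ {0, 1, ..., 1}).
(a_0, …, a_3) = (1, 0, 1, 0)

v_2(29/9) = 0 (numerator and denominator both coprime to 2), so x ∈ ℤ_2^×. Compute digits iteratively via a_i = x_i mod 2, x_{i+1} = (x_i − a_i)/2, with x_0 = x:
  x_0 = 29/9;  a_0 = 1;  x_1 = (x_0 − 1)/2 = 10/9
  x_1 = 10/9;  a_1 = 0;  x_2 = (x_1 − 0)/2 = 5/9
  x_2 = 5/9;  a_2 = 1;  x_3 = (x_2 − 1)/2 = -2/9
  x_3 = -2/9;  a_3 = 0;  x_4 = (x_3 − 0)/2 = -1/9
Digits: (1, 0, 1, 0).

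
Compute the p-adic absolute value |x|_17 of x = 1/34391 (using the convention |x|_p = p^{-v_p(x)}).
|1/34391|_17 = 4913

Step 1 — compute v_17(x) by factoring powers of 17 out of the numerator and denominator: v_17(1/34391) = -3. Step 2 — apply |x|_p = p^{-v_p(x)} = 17^{3} = 4913.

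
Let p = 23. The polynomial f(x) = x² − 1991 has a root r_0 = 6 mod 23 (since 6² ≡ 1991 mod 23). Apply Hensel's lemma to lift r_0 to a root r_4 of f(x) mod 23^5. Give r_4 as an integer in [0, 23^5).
r_4 = 704312 (mod 6436343)

Hensel's recurrence: r_{i+1} = r_i − f(r_i)·(f′(r_i))^{-1} mod 23^{i+2}, with f′(x) = 2x. Iterate:
  r_0 = 6 (mod 23)
  r_1 = 213 (mod 529)
  r_2 = 10793 (mod 12167)
  r_3 = 144630 (mod 279841)
  r_4 = 704312 (mod 6436343)
Final: r_4 = 704312, and one checks f(r_4) ≡ 0 mod 23^5.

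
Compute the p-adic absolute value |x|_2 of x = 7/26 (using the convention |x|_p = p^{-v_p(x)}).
|7/26|_2 = 2

Step 1 — compute v_2(x) by factoring powers of 2 out of the numerator and denominator: v_2(7/26) = -1. Step 2 — apply |x|_p = p^{-v_p(x)} = 2^{1} = 2.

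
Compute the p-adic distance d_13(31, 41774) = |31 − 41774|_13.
d_13(31, 41774) = 1/2197

Step 1 — x − y = 31 − 41774 = -41743. Step 2 — v_13(-41743) = 3 (factor: -41743 = −(13^3 · 19); the sign does not affect v_p). Step 3 — |x − y|_13 = 13^{-3} = 1/2197.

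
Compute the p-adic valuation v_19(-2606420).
v_19(-2606420) = 4

v_19(n) is the largest exponent k such that 19^k divides n. Factor out: -2606420 = -19^4 · 20. (Sign doesn't affect v_p.) So v_19(-2606420) = 4.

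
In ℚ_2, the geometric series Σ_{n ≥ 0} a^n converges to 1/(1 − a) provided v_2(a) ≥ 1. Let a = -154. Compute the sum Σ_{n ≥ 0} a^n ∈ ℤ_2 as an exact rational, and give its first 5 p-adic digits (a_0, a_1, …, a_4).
Σ a^n = 1/(1 − a) = 1/155;  first 5 digits = (1, 1, 0, 0, 1)

v_2(a) = 1 ≥ 1, so the series converges in ℤ_2 to 1/(1 − a) = 1/(1 − (-154)) = 1/155. Expand this rational in ℤ_2: compute digits iteratively via d_i = x_i mod 2, x_{i+1} = (x_i − d_i)/2. The first 5 digits are (1, 1, 0, 0, 1).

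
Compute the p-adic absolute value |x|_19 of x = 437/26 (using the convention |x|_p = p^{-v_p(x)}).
|437/26|_19 = 1/19

Step 1 — compute v_19(x) by factoring powers of 19 out of the numerator and denominator: v_19(437/26) = 1. Step 2 — apply |x|_p = p^{-v_p(x)} = 19^{-1} = 1/19.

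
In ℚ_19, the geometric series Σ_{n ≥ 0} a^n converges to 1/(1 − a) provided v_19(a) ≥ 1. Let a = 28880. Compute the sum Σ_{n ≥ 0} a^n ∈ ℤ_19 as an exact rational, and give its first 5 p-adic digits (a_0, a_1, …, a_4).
Σ a^n = 1/(1 − a) = -1/28879;  first 5 digits = (1, 0, 4, 4, 16)

v_19(a) = 2 ≥ 1, so the series converges in ℤ_19 to 1/(1 − a) = 1/(1 − 28880) = -1/28879. Expand this rational in ℤ_19: compute digits iteratively via d_i = x_i mod 19, x_{i+1} = (x_i − d_i)/19. The first 5 digits are (1, 0, 4, 4, 16).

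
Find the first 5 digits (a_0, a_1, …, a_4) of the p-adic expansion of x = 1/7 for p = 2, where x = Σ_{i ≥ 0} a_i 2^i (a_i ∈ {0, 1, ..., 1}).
(a_0, …, a_4) = (1, 1, 1, 0, 1)

v_2(1/7) = 0 (numerator and denominator both coprime to 2), so x ∈ ℤ_2^×. Compute digits iteratively via a_i = x_i mod 2, x_{i+1} = (x_i − a_i)/2, with x_0 = x:
  x_0 = 1/7;  a_0 = 1;  x_1 = (x_0 − 1)/2 = -3/7
  x_1 = -3/7;  a_1 = 1;  x_2 = (x_1 − 1)/2 = -5/7
  x_2 = -5/7;  a_2 = 1;  x_3 = (x_2 − 1)/2 = -6/7
  x_3 = -6/7;  a_3 = 0;  x_4 = (x_3 − 0)/2 = -3/7
  x_4 = -3/7;  a_4 = 1;  x_5 = (x_4 − 1)/2 = -5/7
Digits: (1, 1, 1, 0, 1).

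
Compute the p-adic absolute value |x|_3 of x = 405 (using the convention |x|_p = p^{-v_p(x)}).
|405|_3 = 1/81

Step 1 — compute v_3(x) by factoring powers of 3 out of the numerator and denominator: v_3(405) = 4. Step 2 — apply |x|_p = p^{-v_p(x)} = 3^{-4} = 1/81.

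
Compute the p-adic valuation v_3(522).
v_3(522) = 2

v_3(n) is the largest exponent k such that 3^k divides n. Factor out: 522 = 3^2 · 58. (Sign doesn't affect v_p.) So v_3(522) = 2.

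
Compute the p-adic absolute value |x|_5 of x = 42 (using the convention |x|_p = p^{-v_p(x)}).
|42|_5 = 1

Step 1 — compute v_5(x) by factoring powers of 5 out of the numerator and denominator: v_5(42) = 0. Step 2 — apply |x|_p = p^{-v_p(x)} = 5^{0} = 1.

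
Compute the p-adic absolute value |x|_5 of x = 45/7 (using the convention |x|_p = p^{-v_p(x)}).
|45/7|_5 = 1/5

Step 1 — compute v_5(x) by factoring powers of 5 out of the numerator and denominator: v_5(45/7) = 1. Step 2 — apply |x|_p = p^{-v_p(x)} = 5^{-1} = 1/5.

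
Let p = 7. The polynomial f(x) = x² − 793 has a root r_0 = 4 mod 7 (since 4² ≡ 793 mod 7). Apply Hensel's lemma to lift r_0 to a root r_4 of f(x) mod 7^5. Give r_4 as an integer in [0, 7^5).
r_4 = 1467 (mod 16807)

Hensel's recurrence: r_{i+1} = r_i − f(r_i)·(f′(r_i))^{-1} mod 7^{i+2}, with f′(x) = 2x. Iterate:
  r_0 = 4 (mod 7)
  r_1 = 46 (mod 49)
  r_2 = 95 (mod 343)
  r_3 = 1467 (mod 2401)
  r_4 = 1467 (mod 16807)
Final: r_4 = 1467, and one checks f(r_4) ≡ 0 mod 7^5.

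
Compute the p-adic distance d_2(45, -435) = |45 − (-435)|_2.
d_2(45, -435) = 1/32

Step 1 — x − y = 45 − (-435) = 480. Step 2 — v_2(480) = 5 (factor: 480 = (2^5 · 15); the sign does not affect v_p). Step 3 — |x − y|_2 = 2^{-5} = 1/32.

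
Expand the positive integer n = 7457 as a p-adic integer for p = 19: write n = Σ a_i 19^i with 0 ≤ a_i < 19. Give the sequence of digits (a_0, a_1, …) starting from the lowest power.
(a_0, a_1, …) = (9, 12, 1, 1)

Repeated division by 19 gives the digits low-to-high: 7457 = 9 + 12·19^1 + 1·19^2 + 1·19^3. Digit sequence: (9, 12, 1, 1).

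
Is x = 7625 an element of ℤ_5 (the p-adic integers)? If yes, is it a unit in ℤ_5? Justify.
x ∈ ℤ_5 but not a unit; v_5(x) = 3 > 0

ℤ_5 = {x ∈ ℚ_5 : v_5(x) ≥ 0} and ℤ_5^× = {x ∈ ℤ_5 : v_5(x) = 0}. Here v_5(7625) = v_5(num) − v_5(den) = 3; compare against these criteria.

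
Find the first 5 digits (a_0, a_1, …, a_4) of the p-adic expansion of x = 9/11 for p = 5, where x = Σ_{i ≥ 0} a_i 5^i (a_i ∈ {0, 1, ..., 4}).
(a_0, …, a_4) = (4, 3, 2, 4, 0)

v_5(9/11) = 0 (numerator and denominator both coprime to 5), so x ∈ ℤ_5^×. Compute digits iteratively via a_i = x_i mod 5, x_{i+1} = (x_i − a_i)/5, with x_0 = x:
  x_0 = 9/11;  a_0 = 4;  x_1 = (x_0 − 4)/5 = -7/11
  x_1 = -7/11;  a_1 = 3;  x_2 = (x_1 − 3)/5 = -8/11
  x_2 = -8/11;  a_2 = 2;  x_3 = (x_2 − 2)/5 = -6/11
  x_3 = -6/11;  a_3 = 4;  x_4 = (x_3 − 4)/5 = -10/11
  x_4 = -10/11;  a_4 = 0;  x_5 = (x_4 − 0)/5 = -2/11
Digits: (4, 3, 2, 4, 0).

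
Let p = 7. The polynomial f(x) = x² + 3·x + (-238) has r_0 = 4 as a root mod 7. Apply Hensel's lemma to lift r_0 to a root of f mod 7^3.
r_2 = 326 (mod 343)

Hensel: r_{i+1} = r_i − f(r_i)·(f′(r_i))^{-1} mod 7^{i+2}, f′(x) = 2x + 3. Iterate:
  r_0 = 4 (mod 7)
  r_1 = 32 (mod 49)
  r_2 = 326 (mod 343)
Final: r = 326 satisfies f(r) ≡ 0 mod 7^3.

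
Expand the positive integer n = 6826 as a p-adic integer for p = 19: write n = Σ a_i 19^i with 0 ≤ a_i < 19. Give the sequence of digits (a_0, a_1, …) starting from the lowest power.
(a_0, a_1, …) = (5, 17, 18)

Repeated division by 19 gives the digits low-to-high: 6826 = 5 + 17·19^1 + 18·19^2. Digit sequence: (5, 17, 18).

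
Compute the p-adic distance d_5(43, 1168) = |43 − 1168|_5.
d_5(43, 1168) = 1/125

Step 1 — x − y = 43 − 1168 = -1125. Step 2 — v_5(-1125) = 3 (factor: -1125 = −(5^3 · 9); the sign does not affect v_p). Step 3 — |x − y|_5 = 5^{-3} = 1/125.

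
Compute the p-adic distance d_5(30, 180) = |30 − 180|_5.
d_5(30, 180) = 1/25

Step 1 — x − y = 30 − 180 = -150. Step 2 — v_5(-150) = 2 (factor: -150 = −(5^2 · 6); the sign does not affect v_p). Step 3 — |x − y|_5 = 5^{-2} = 1/25.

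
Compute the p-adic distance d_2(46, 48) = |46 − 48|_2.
d_2(46, 48) = 1/2

Step 1 — x − y = 46 − 48 = -2. Step 2 — v_2(-2) = 1 (factor: -2 = −(2^1 · 1); the sign does not affect v_p). Step 3 — |x − y|_2 = 2^{-1} = 1/2.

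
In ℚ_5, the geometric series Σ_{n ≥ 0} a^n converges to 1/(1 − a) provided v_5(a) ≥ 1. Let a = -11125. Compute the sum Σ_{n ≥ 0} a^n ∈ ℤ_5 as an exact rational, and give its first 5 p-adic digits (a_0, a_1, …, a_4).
Σ a^n = 1/(1 − a) = 1/11126;  first 5 digits = (1, 0, 0, 1, 2)

v_5(a) = 3 ≥ 1, so the series converges in ℤ_5 to 1/(1 − a) = 1/(1 − (-11125)) = 1/11126. Expand this rational in ℤ_5: compute digits iteratively via d_i = x_i mod 5, x_{i+1} = (x_i − d_i)/5. The first 5 digits are (1, 0, 0, 1, 2).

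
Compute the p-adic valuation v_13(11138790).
v_13(11138790) = 5

v_13(n) is the largest exponent k such that 13^k divides n. Factor out: 11138790 = 13^5 · 30. (Sign doesn't affect v_p.) So v_13(11138790) = 5.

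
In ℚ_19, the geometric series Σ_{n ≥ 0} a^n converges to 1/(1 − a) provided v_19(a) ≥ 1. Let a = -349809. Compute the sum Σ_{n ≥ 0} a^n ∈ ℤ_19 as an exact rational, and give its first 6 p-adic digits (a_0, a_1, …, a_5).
Σ a^n = 1/(1 − a) = 1/349810;  first 6 digits = (1, 0, 0, 6, 16, 18)

v_19(a) = 3 ≥ 1, so the series converges in ℤ_19 to 1/(1 − a) = 1/(1 − (-349809)) = 1/349810. Expand this rational in ℤ_19: compute digits iteratively via d_i = x_i mod 19, x_{i+1} = (x_i − d_i)/19. The first 6 digits are (1, 0, 0, 6, 16, 18).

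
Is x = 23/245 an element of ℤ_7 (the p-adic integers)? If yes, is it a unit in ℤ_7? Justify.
x ∉ ℤ_7 (v_7(x) = -2 < 0)

ℤ_7 = {x ∈ ℚ_7 : v_7(x) ≥ 0} and ℤ_7^× = {x ∈ ℤ_7 : v_7(x) = 0}. Here v_7(23/245) = v_7(num) − v_7(den) = -2; compare against these criteria.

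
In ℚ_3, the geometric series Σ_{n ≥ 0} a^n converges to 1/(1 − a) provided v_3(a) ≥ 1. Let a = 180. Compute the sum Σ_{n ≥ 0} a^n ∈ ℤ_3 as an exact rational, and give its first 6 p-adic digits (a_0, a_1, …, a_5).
Σ a^n = 1/(1 − a) = -1/179;  first 6 digits = (1, 0, 2, 0, 0, 2)

v_3(a) = 2 ≥ 1, so the series converges in ℤ_3 to 1/(1 − a) = 1/(1 − 180) = -1/179. Expand this rational in ℤ_3: compute digits iteratively via d_i = x_i mod 3, x_{i+1} = (x_i − d_i)/3. The first 6 digits are (1, 0, 2, 0, 0, 2).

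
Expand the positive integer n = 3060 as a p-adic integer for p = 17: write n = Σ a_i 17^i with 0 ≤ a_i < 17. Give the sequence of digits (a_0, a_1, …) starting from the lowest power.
(a_0, a_1, …) = (0, 10, 10)

Repeated division by 17 gives the digits low-to-high: 3060 = 10·17^1 + 10·17^2. Digit sequence: (0, 10, 10).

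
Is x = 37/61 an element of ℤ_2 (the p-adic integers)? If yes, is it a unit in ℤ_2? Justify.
x ∈ ℤ_2^× (unit); v_2(x) = 0

ℤ_2 = {x ∈ ℚ_2 : v_2(x) ≥ 0} and ℤ_2^× = {x ∈ ℤ_2 : v_2(x) = 0}. Here v_2(37/61) = v_2(num) − v_2(den) = 0; compare against these criteria.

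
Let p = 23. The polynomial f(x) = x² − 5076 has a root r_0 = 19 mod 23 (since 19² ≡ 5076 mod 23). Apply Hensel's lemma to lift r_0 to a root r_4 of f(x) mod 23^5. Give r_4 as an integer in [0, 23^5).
r_4 = 2261103 (mod 6436343)

Hensel's recurrence: r_{i+1} = r_i − f(r_i)·(f′(r_i))^{-1} mod 23^{i+2}, with f′(x) = 2x. Iterate:
  r_0 = 19 (mod 23)
  r_1 = 157 (mod 529)
  r_2 = 10208 (mod 12167)
  r_3 = 22375 (mod 279841)
  r_4 = 2261103 (mod 6436343)
Final: r_4 = 2261103, and one checks f(r_4) ≡ 0 mod 23^5.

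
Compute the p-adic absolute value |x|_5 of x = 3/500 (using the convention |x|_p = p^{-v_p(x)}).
|3/500|_5 = 125

Step 1 — compute v_5(x) by factoring powers of 5 out of the numerator and denominator: v_5(3/500) = -3. Step 2 — apply |x|_p = p^{-v_p(x)} = 5^{3} = 125.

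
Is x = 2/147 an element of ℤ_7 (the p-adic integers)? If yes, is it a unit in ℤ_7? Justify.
x ∉ ℤ_7 (v_7(x) = -2 < 0)

ℤ_7 = {x ∈ ℚ_7 : v_7(x) ≥ 0} and ℤ_7^× = {x ∈ ℤ_7 : v_7(x) = 0}. Here v_7(2/147) = v_7(num) − v_7(den) = -2; compare against these criteria.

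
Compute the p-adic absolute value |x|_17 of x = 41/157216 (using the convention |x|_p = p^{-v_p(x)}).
|41/157216|_17 = 4913

Step 1 — compute v_17(x) by factoring powers of 17 out of the numerator and denominator: v_17(41/157216) = -3. Step 2 — apply |x|_p = p^{-v_p(x)} = 17^{3} = 4913.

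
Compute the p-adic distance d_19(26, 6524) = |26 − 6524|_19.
d_19(26, 6524) = 1/361

Step 1 — x − y = 26 − 6524 = -6498. Step 2 — v_19(-6498) = 2 (factor: -6498 = −(19^2 · 18); the sign does not affect v_p). Step 3 — |x − y|_19 = 19^{-2} = 1/361.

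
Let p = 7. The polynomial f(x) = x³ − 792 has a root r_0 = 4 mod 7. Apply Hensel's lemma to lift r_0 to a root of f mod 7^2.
r_1 = 11 (mod 49)

Hensel: r_{i+1} = r_i − f(r_i)/f′(r_i) mod 7^{i+2}, where f′(x) = 3x². Iterate:
  r_0 = 4 (mod 7)
  r_1 = 11 (mod 49)
Final: r = 11 with f(r) ≡ 0 mod 7^2.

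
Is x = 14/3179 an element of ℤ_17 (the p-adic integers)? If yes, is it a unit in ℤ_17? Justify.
x ∉ ℤ_17 (v_17(x) = -2 < 0)

ℤ_17 = {x ∈ ℚ_17 : v_17(x) ≥ 0} and ℤ_17^× = {x ∈ ℤ_17 : v_17(x) = 0}. Here v_17(14/3179) = v_17(num) − v_17(den) = -2; compare against these criteria.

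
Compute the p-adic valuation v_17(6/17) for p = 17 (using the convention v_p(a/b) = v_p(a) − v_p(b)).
v_17(6/17) = -1

Factor powers of 17 from the numerator and denominator of the reduced fraction: 6 = 17^0 · 6 and 17 = 17^1 · 1. Apply v_p(a/b) = v_p(a) − v_p(b): v_17(6/17) = 0 − 1 = -1.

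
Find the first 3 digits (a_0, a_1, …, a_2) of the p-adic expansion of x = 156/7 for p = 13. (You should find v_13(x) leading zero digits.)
(a_0, …, a_2) = (0, 11, 3)

v_13(156/7) = 1, so a_0 = ... = a_0 = 0. Factor out: x = 13^1 · u with u = 12/7 a unit in ℤ_13. Expand u iteratively via a_{v+i} = u_i mod 13, u_{i+1} = (u_i − a_{v+i})/13:
  u_0 = 12/7;  a_1 = 11;  u_1 = (u_0 − 11)/13 = -5/7
  u_1 = -5/7;  a_2 = 3;  u_2 = (u_1 − 3)/13 = -2/7
Digits: (0, 11, 3).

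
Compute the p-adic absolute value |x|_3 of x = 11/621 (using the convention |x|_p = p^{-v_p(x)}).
|11/621|_3 = 27

Step 1 — compute v_3(x) by factoring powers of 3 out of the numerator and denominator: v_3(11/621) = -3. Step 2 — apply |x|_p = p^{-v_p(x)} = 3^{3} = 27.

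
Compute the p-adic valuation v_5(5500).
v_5(5500) = 3

v_5(n) is the largest exponent k such that 5^k divides n. Factor out: 5500 = 5^3 · 44. (Sign doesn't affect v_p.) So v_5(5500) = 3.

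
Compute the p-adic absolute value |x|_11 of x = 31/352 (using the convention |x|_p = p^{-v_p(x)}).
|31/352|_11 = 11

Step 1 — compute v_11(x) by factoring powers of 11 out of the numerator and denominator: v_11(31/352) = -1. Step 2 — apply |x|_p = p^{-v_p(x)} = 11^{1} = 11.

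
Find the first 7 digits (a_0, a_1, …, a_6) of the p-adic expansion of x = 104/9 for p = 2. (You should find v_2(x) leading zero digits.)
(a_0, …, a_6) = (0, 0, 0, 1, 0, 1, 0)

v_2(104/9) = 3, so a_0 = ... = a_2 = 0. Factor out: x = 2^3 · u with u = 13/9 a unit in ℤ_2. Expand u iteratively via a_{v+i} = u_i mod 2, u_{i+1} = (u_i − a_{v+i})/2:
  u_0 = 13/9;  a_3 = 1;  u_1 = (u_0 − 1)/2 = 2/9
  u_1 = 2/9;  a_4 = 0;  u_2 = (u_1 − 0)/2 = 1/9
  u_2 = 1/9;  a_5 = 1;  u_3 = (u_2 − 1)/2 = -4/9
  u_3 = -4/9;  a_6 = 0;  u_4 = (u_3 − 0)/2 = -2/9
Digits: (0, 0, 0, 1, 0, 1, 0).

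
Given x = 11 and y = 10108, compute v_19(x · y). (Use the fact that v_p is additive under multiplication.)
v_19(111188) = 2

v_p(x) = 0 (factor: 11 = 19^0 · 11); v_p(y) = 2 (factor: 10108 = 19^2 · 28). Additivity: v_p(xy) = v_p(x) + v_p(y) = 0 + 2 = 2. (Direct check: xy = 111188 = 19^2 · (308).)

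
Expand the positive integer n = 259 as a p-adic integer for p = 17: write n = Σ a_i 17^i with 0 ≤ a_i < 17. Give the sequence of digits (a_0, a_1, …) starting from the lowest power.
(a_0, a_1, …) = (4, 15)

Repeated division by 17 gives the digits low-to-high: 259 = 4 + 15·17^1. Digit sequence: (4, 15).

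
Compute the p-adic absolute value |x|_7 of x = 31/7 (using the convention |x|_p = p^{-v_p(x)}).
|31/7|_7 = 7

Step 1 — compute v_7(x) by factoring powers of 7 out of the numerator and denominator: v_7(31/7) = -1. Step 2 — apply |x|_p = p^{-v_p(x)} = 7^{1} = 7.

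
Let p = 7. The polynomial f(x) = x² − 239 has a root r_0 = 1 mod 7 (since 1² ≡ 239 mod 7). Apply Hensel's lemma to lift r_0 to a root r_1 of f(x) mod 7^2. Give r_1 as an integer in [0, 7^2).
r_1 = 22 (mod 49)

Hensel's recurrence: r_{i+1} = r_i − f(r_i)·(f′(r_i))^{-1} mod 7^{i+2}, with f′(x) = 2x. Iterate:
  r_0 = 1 (mod 7)
  r_1 = 22 (mod 49)
Final: r_1 = 22, and one checks f(r_1) ≡ 0 mod 7^2.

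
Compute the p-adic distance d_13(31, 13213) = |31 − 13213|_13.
d_13(31, 13213) = 1/2197

Step 1 — x − y = 31 − 13213 = -13182. Step 2 — v_13(-13182) = 3 (factor: -13182 = −(13^3 · 6); the sign does not affect v_p). Step 3 — |x − y|_13 = 13^{-3} = 1/2197.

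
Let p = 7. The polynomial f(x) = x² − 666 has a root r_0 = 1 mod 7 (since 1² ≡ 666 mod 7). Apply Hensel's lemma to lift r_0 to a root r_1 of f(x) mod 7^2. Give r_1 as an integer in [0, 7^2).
r_1 = 15 (mod 49)

Hensel's recurrence: r_{i+1} = r_i − f(r_i)·(f′(r_i))^{-1} mod 7^{i+2}, with f′(x) = 2x. Iterate:
  r_0 = 1 (mod 7)
  r_1 = 15 (mod 49)
Final: r_1 = 15, and one checks f(r_1) ≡ 0 mod 7^2.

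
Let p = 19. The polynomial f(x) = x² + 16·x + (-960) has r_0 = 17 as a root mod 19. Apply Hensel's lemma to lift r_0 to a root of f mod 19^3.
r_2 = 6819 (mod 6859)

Hensel: r_{i+1} = r_i − f(r_i)·(f′(r_i))^{-1} mod 19^{i+2}, f′(x) = 2x + 16. Iterate:
  r_0 = 17 (mod 19)
  r_1 = 321 (mod 361)
  r_2 = 6819 (mod 6859)
Final: r = 6819 satisfies f(r) ≡ 0 mod 19^3.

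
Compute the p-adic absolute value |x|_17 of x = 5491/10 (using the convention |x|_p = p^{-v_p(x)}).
|5491/10|_17 = 1/289

Step 1 — compute v_17(x) by factoring powers of 17 out of the numerator and denominator: v_17(5491/10) = 2. Step 2 — apply |x|_p = p^{-v_p(x)} = 17^{-2} = 1/289.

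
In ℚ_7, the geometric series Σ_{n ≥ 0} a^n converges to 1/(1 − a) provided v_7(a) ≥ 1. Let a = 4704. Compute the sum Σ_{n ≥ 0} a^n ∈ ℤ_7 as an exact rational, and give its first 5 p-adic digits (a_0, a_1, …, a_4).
Σ a^n = 1/(1 − a) = -1/4703;  first 5 digits = (1, 0, 5, 6, 5)

v_7(a) = 2 ≥ 1, so the series converges in ℤ_7 to 1/(1 − a) = 1/(1 − 4704) = -1/4703. Expand this rational in ℤ_7: compute digits iteratively via d_i = x_i mod 7, x_{i+1} = (x_i − d_i)/7. The first 5 digits are (1, 0, 5, 6, 5).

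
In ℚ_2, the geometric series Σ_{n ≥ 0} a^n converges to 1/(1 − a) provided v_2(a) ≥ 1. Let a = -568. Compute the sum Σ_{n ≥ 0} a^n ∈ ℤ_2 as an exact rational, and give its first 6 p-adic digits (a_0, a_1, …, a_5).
Σ a^n = 1/(1 − a) = 1/569;  first 6 digits = (1, 0, 0, 1, 0, 0)

v_2(a) = 3 ≥ 1, so the series converges in ℤ_2 to 1/(1 − a) = 1/(1 − (-568)) = 1/569. Expand this rational in ℤ_2: compute digits iteratively via d_i = x_i mod 2, x_{i+1} = (x_i − d_i)/2. The first 6 digits are (1, 0, 0, 1, 0, 0).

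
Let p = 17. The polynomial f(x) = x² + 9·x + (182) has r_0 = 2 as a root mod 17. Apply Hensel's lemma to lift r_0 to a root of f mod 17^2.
r_1 = 53 (mod 289)

Hensel: r_{i+1} = r_i − f(r_i)·(f′(r_i))^{-1} mod 17^{i+2}, f′(x) = 2x + 9. Iterate:
  r_0 = 2 (mod 17)
  r_1 = 53 (mod 289)
Final: r = 53 satisfies f(r) ≡ 0 mod 17^2.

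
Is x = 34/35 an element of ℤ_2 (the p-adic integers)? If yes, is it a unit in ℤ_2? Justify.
x ∈ ℤ_2 but not a unit; v_2(x) = 1 > 0

ℤ_2 = {x ∈ ℚ_2 : v_2(x) ≥ 0} and ℤ_2^× = {x ∈ ℤ_2 : v_2(x) = 0}. Here v_2(34/35) = v_2(num) − v_2(den) = 1; compare against these criteria.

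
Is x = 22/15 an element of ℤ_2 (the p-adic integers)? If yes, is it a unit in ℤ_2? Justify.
x ∈ ℤ_2 but not a unit; v_2(x) = 1 > 0

ℤ_2 = {x ∈ ℚ_2 : v_2(x) ≥ 0} and ℤ_2^× = {x ∈ ℤ_2 : v_2(x) = 0}. Here v_2(22/15) = v_2(num) − v_2(den) = 1; compare against these criteria.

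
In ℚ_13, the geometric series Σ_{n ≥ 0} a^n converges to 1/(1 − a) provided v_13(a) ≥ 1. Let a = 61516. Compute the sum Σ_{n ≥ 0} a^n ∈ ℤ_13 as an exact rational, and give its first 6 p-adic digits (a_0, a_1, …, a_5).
Σ a^n = 1/(1 − a) = -1/61515;  first 6 digits = (1, 0, 0, 2, 2, 0)

v_13(a) = 3 ≥ 1, so the series converges in ℤ_13 to 1/(1 − a) = 1/(1 − 61516) = -1/61515. Expand this rational in ℤ_13: compute digits iteratively via d_i = x_i mod 13, x_{i+1} = (x_i − d_i)/13. The first 6 digits are (1, 0, 0, 2, 2, 0).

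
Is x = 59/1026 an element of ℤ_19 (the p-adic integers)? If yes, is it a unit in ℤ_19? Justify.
x ∉ ℤ_19 (v_19(x) = -1 < 0)

ℤ_19 = {x ∈ ℚ_19 : v_19(x) ≥ 0} and ℤ_19^× = {x ∈ ℤ_19 : v_19(x) = 0}. Here v_19(59/1026) = v_19(num) − v_19(den) = -1; compare against these criteria.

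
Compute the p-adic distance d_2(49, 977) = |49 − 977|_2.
d_2(49, 977) = 1/32

Step 1 — x − y = 49 − 977 = -928. Step 2 — v_2(-928) = 5 (factor: -928 = −(2^5 · 29); the sign does not affect v_p). Step 3 — |x − y|_2 = 2^{-5} = 1/32.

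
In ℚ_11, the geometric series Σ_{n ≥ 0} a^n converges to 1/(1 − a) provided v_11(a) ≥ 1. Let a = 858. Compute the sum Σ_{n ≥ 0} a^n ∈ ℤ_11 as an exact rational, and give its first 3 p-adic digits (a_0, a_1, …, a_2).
Σ a^n = 1/(1 − a) = -1/857;  first 3 digits = (1, 1, 8)

v_11(a) = 1 ≥ 1, so the series converges in ℤ_11 to 1/(1 − a) = 1/(1 − 858) = -1/857. Expand this rational in ℤ_11: compute digits iteratively via d_i = x_i mod 11, x_{i+1} = (x_i − d_i)/11. The first 3 digits are (1, 1, 8).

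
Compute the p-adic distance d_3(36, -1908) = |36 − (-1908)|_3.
d_3(36, -1908) = 1/243

Step 1 — x − y = 36 − (-1908) = 1944. Step 2 — v_3(1944) = 5 (factor: 1944 = (3^5 · 8); the sign does not affect v_p). Step 3 — |x − y|_3 = 3^{-5} = 1/243.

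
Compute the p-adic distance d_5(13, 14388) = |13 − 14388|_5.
d_5(13, 14388) = 1/625

Step 1 — x − y = 13 − 14388 = -14375. Step 2 — v_5(-14375) = 4 (factor: -14375 = −(5^4 · 23); the sign does not affect v_p). Step 3 — |x − y|_5 = 5^{-4} = 1/625.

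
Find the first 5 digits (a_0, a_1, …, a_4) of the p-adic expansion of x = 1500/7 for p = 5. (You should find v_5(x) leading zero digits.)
(a_0, …, a_4) = (0, 0, 0, 1, 3)

v_5(1500/7) = 3, so a_0 = ... = a_2 = 0. Factor out: x = 5^3 · u with u = 12/7 a unit in ℤ_5. Expand u iteratively via a_{v+i} = u_i mod 5, u_{i+1} = (u_i − a_{v+i})/5:
  u_0 = 12/7;  a_3 = 1;  u_1 = (u_0 − 1)/5 = 1/7
  u_1 = 1/7;  a_4 = 3;  u_2 = (u_1 − 3)/5 = -4/7
Digits: (0, 0, 0, 1, 3).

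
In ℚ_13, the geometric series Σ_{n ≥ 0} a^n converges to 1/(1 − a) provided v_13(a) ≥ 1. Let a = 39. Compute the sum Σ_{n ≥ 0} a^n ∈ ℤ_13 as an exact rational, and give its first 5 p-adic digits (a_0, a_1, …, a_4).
Σ a^n = 1/(1 − a) = -1/38;  first 5 digits = (1, 3, 9, 1, 5)

v_13(a) = 1 ≥ 1, so the series converges in ℤ_13 to 1/(1 − a) = 1/(1 − 39) = -1/38. Expand this rational in ℤ_13: compute digits iteratively via d_i = x_i mod 13, x_{i+1} = (x_i − d_i)/13. The first 5 digits are (1, 3, 9, 1, 5).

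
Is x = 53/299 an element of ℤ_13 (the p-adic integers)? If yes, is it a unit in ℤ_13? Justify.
x ∉ ℤ_13 (v_13(x) = -1 < 0)

ℤ_13 = {x ∈ ℚ_13 : v_13(x) ≥ 0} and ℤ_13^× = {x ∈ ℤ_13 : v_13(x) = 0}. Here v_13(53/299) = v_13(num) − v_13(den) = -1; compare against these criteria.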